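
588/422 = 294/211 = 1.39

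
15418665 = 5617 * 2745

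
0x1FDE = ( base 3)102012011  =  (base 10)8158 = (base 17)1b3f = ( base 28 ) aba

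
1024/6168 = 128/771 =0.17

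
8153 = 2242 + 5911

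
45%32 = 13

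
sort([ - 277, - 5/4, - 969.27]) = [ - 969.27,- 277, - 5/4] 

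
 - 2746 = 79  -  2825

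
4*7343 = 29372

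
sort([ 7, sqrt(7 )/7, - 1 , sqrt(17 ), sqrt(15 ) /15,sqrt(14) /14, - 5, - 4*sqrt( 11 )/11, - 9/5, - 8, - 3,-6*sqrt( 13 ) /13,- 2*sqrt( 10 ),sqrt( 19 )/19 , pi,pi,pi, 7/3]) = [  -  8 , - 2*sqrt(10),  -  5, - 3, - 9/5, - 6*sqrt( 13 ) /13, - 4*sqrt(11) /11, - 1, sqrt( 19) /19,sqrt(15)/15,sqrt( 14 ) /14, sqrt(7 ) /7,7/3,pi,pi,pi, sqrt(17), 7]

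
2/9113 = 2/9113  =  0.00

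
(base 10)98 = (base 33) 2w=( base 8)142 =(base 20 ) 4i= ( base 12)82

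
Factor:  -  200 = -2^3*5^2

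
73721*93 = 6856053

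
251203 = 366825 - 115622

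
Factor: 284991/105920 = 861/320 = 2^ ( - 6)*3^1 * 5^(-1)*7^1*41^1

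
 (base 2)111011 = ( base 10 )59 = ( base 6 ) 135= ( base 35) 1O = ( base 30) 1t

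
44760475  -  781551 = 43978924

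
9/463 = 9/463 = 0.02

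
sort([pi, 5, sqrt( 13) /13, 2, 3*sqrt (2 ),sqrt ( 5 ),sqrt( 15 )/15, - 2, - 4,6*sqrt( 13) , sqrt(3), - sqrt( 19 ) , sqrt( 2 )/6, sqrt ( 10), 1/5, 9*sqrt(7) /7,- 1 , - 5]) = [ - 5, - sqrt( 19), - 4, - 2  , - 1,1/5,  sqrt ( 2)/6, sqrt( 15 ) /15, sqrt(13)/13, sqrt ( 3 ),2,sqrt(5),pi,  sqrt( 10), 9*sqrt ( 7 ) /7,3*sqrt ( 2),5, 6*sqrt( 13)]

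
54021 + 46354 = 100375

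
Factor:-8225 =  - 5^2*7^1*47^1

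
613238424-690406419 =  - 77167995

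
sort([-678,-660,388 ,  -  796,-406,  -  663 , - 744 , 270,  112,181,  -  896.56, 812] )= [-896.56,-796,  -  744,-678,-663, - 660,-406, 112, 181, 270,388,812 ] 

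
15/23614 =15/23614  =  0.00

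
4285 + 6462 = 10747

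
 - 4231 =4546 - 8777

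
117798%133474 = 117798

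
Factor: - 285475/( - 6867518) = 2^( - 1)*5^2 * 7^( - 1 )*19^1* 601^1*490537^( - 1) 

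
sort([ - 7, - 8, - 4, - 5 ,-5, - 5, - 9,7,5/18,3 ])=[-9, - 8  , - 7, - 5, - 5, - 5,-4 , 5/18, 3,7]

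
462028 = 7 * 66004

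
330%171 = 159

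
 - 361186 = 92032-453218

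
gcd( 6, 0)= 6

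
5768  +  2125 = 7893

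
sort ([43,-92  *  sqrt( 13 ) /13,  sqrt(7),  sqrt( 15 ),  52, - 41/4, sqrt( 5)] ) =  [ - 92*sqrt( 13)/13, -41/4 , sqrt (5), sqrt( 7 ), sqrt(15 ), 43, 52]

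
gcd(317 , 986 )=1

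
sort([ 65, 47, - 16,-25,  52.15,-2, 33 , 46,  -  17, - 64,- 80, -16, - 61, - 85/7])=[-80, - 64,-61,-25, -17,-16,-16,-85/7, - 2, 33,46, 47,  52.15,65]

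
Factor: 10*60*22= 2^4*3^1*5^2*11^1 =13200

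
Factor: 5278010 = 2^1 * 5^1*19^1 * 27779^1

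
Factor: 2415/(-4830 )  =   - 1/2= -2^ ( - 1)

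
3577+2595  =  6172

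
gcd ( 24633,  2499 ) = 357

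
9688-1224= 8464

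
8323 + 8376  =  16699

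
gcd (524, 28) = 4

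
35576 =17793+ 17783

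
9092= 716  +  8376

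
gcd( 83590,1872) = 26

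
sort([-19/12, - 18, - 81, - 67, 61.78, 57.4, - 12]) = [ - 81,-67 , -18,-12, - 19/12, 57.4, 61.78] 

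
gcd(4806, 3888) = 54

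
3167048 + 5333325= 8500373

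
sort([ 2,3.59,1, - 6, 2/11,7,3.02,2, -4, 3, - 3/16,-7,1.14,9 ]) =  [ - 7,  -  6,  -  4, - 3/16, 2/11,1,1.14, 2, 2,3,3.02,3.59,7,9]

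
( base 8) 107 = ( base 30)2b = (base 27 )2h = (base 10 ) 71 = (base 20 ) 3b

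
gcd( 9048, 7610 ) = 2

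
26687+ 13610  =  40297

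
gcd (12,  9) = 3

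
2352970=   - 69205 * ( - 34)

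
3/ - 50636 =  - 3/50636 =- 0.00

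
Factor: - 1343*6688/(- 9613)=8981984/9613 = 2^5*11^1*17^1*19^1*79^1*9613^( - 1) 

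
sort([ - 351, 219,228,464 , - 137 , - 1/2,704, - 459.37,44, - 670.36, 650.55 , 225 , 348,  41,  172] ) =[ - 670.36 , - 459.37, - 351,- 137, - 1/2 , 41 , 44, 172,  219, 225, 228, 348,464 , 650.55, 704 ] 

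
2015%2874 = 2015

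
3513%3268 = 245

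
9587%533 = 526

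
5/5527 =5/5527 = 0.00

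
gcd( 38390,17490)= 110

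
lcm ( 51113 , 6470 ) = 511130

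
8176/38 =215+3/19 = 215.16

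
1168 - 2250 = -1082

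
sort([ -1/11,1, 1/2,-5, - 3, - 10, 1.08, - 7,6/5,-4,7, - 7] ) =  [ - 10, - 7 , - 7, - 5, - 4 , - 3,-1/11, 1/2, 1, 1.08, 6/5, 7]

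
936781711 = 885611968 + 51169743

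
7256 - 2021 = 5235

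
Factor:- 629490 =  - 2^1*3^1*5^1*20983^1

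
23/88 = 23/88=0.26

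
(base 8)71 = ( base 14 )41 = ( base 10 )57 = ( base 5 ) 212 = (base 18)33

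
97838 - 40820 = 57018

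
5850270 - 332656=5517614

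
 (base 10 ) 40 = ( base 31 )19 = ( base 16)28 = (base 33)17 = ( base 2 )101000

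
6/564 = 1/94=0.01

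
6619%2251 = 2117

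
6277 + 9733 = 16010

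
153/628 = 153/628=   0.24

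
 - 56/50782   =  -28/25391 = - 0.00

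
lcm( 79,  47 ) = 3713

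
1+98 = 99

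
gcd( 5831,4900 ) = 49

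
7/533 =7/533 = 0.01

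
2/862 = 1/431  =  0.00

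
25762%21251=4511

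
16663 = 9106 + 7557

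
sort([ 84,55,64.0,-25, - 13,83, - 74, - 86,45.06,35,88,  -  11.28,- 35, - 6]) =[ - 86, - 74, - 35, - 25, - 13, - 11.28, - 6,35,45.06, 55,64.0, 83, 84, 88]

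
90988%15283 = 14573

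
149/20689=149/20689= 0.01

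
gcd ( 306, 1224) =306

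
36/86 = 18/43 = 0.42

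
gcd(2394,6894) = 18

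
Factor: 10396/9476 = 103^ (-1 )*  113^1 = 113/103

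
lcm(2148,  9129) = 36516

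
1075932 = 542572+533360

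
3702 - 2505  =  1197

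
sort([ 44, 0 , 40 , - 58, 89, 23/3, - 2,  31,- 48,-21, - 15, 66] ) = [-58,-48 ,-21,-15,-2, 0,23/3 , 31,  40, 44,  66, 89]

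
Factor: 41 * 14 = 574 =2^1 * 7^1*41^1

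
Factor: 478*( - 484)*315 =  - 2^3 *3^2*5^1*7^1*11^2 * 239^1 = - 72875880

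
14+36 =50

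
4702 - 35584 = -30882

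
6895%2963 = 969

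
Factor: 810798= 2^1*3^1*17^1*7949^1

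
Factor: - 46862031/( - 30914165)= 3^1 *5^( -1 ) * 1801^(-1) * 3433^( - 1 ) * 15620677^1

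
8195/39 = 210 + 5/39 = 210.13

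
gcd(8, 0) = 8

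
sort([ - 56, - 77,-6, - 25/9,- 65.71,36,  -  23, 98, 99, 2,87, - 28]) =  [-77,-65.71 ,-56, - 28,-23, - 6 ,  -  25/9,2 , 36, 87 , 98 , 99]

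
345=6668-6323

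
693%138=3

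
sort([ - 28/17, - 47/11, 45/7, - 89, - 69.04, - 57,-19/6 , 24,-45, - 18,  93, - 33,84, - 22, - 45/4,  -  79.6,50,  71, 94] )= [ - 89, - 79.6, - 69.04,  -  57, - 45, - 33, - 22, - 18, - 45/4, - 47/11, - 19/6, - 28/17, 45/7,24, 50,71, 84,93,94 ]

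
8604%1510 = 1054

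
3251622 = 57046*57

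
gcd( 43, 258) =43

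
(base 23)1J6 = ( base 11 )804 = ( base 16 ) 3cc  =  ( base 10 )972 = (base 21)246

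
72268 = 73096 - 828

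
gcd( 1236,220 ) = 4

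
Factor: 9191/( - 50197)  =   - 13^1 *71^ ( - 1 ) = - 13/71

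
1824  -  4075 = - 2251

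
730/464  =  1 + 133/232 = 1.57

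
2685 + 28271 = 30956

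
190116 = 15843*12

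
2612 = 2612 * 1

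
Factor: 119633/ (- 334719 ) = - 3^( - 3)*7^( - 2 )*11^( - 1)*23^( -1 ) * 119633^1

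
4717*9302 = 43877534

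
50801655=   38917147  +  11884508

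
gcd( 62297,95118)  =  1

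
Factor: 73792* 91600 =2^10*5^2 * 229^1*1153^1 = 6759347200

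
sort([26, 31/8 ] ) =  [31/8,26 ] 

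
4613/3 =4613/3 = 1537.67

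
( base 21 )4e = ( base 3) 10122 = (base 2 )1100010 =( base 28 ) 3e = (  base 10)98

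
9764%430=304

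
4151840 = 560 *7414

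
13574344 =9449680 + 4124664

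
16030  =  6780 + 9250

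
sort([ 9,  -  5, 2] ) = [- 5,2,9 ]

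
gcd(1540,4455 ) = 55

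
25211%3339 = 1838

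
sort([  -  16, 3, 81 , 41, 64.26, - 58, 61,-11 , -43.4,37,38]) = [ - 58 , - 43.4, - 16,-11, 3, 37,38,41, 61,64.26,81]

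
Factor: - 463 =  - 463^1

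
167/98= 1 + 69/98 = 1.70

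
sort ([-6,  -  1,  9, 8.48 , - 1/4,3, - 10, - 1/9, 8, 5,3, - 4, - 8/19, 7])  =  [ - 10,-6, - 4, - 1, - 8/19,-1/4, - 1/9, 3,  3, 5, 7, 8,8.48, 9 ] 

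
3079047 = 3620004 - 540957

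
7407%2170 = 897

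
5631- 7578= -1947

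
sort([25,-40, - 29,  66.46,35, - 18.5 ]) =[- 40, - 29 , - 18.5, 25 , 35, 66.46] 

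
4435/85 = 887/17 = 52.18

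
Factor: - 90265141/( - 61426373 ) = 19^(  -  1 ) * 197^( - 1)*16411^( - 1)*90265141^1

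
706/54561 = 706/54561  =  0.01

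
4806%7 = 4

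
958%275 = 133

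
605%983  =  605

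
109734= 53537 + 56197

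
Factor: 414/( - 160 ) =-2^(  -  4 )*3^2*5^( - 1 )*23^1 = - 207/80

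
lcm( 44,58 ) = 1276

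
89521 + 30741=120262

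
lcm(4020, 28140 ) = 28140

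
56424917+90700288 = 147125205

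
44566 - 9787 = 34779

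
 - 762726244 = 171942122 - 934668366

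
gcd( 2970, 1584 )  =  198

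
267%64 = 11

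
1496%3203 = 1496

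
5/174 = 5/174 = 0.03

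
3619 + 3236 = 6855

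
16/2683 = 16/2683 =0.01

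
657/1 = 657 = 657.00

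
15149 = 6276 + 8873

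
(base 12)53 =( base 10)63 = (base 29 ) 25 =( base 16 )3f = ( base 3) 2100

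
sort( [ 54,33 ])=[ 33,54 ]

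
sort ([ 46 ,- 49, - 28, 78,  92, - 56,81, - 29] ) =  [ - 56, -49, - 29, - 28,46, 78 , 81 , 92] 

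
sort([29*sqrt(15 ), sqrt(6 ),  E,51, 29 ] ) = [ sqrt( 6 ), E, 29, 51,  29*sqrt( 15 )] 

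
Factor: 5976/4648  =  9/7 = 3^2*7^( - 1 )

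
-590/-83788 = 295/41894 = 0.01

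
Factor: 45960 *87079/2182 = 2^2*3^1*5^1*31^1*53^2*383^1*1091^ ( - 1) = 2001075420/1091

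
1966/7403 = 1966/7403= 0.27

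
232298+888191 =1120489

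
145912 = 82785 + 63127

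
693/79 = 8+61/79 = 8.77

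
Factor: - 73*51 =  -3723 = -  3^1*17^1*73^1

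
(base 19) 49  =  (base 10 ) 85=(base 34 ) 2h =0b1010101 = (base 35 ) 2f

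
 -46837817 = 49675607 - 96513424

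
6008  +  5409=11417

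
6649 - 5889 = 760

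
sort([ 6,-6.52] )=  [-6.52, 6]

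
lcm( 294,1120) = 23520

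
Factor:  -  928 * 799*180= - 2^7*3^2 * 5^1*17^1*29^1*47^1 = -  133464960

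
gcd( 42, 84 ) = 42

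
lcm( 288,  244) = 17568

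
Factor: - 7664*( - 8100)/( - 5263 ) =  - 62078400/5263 = - 2^6*3^4*5^2*19^( - 1 )*277^( - 1)*479^1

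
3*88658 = 265974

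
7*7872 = 55104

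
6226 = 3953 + 2273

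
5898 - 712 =5186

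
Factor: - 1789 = -1789^1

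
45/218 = 45/218 = 0.21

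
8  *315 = 2520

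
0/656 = 0 = 0.00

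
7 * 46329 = 324303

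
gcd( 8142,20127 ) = 3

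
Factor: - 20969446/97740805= - 2^1*5^( - 1 ) * 10484723^1*19548161^( -1) 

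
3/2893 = 3/2893 = 0.00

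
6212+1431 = 7643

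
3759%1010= 729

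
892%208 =60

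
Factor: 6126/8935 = 2^1*3^1*5^(-1 )*1021^1*1787^(  -  1 ) 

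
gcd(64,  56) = 8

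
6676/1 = 6676 = 6676.00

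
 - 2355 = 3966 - 6321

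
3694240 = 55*67168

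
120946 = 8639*14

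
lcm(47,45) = 2115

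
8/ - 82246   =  -1 + 41119/41123 = -  0.00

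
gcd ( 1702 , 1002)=2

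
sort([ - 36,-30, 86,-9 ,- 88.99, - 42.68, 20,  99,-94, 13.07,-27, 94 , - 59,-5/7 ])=[ - 94, - 88.99, - 59, - 42.68, - 36,  -  30, - 27,-9, - 5/7,13.07, 20 , 86, 94, 99]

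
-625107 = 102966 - 728073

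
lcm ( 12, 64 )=192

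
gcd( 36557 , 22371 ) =1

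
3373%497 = 391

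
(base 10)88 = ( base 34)2K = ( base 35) 2I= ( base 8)130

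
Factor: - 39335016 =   -  2^3*3^1*7^1*19^1*12323^1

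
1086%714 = 372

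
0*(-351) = 0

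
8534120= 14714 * 580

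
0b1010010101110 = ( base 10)5294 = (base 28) 6l2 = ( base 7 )21302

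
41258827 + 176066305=217325132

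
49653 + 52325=101978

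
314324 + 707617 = 1021941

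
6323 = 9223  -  2900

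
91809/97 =946 + 47/97 = 946.48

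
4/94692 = 1/23673 =0.00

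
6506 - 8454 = -1948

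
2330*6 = 13980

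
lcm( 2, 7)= 14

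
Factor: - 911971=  - 53^1*17207^1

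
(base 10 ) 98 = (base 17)5D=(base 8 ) 142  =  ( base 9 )118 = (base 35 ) 2S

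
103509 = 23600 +79909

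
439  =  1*439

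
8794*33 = 290202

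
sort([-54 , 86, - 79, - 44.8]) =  [-79, - 54,-44.8,86]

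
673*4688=3155024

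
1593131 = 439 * 3629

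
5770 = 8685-2915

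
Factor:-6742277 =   -  67^1 * 103^1*977^1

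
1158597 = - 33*(  -  35109 ) 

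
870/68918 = 435/34459 =0.01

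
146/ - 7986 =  - 1+3920/3993 = - 0.02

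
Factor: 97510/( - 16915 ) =-2^1 * 7^2*17^(- 1 ) = - 98/17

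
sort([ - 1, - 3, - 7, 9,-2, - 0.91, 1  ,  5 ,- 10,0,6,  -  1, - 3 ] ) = [ - 10,-7, - 3, - 3, - 2, - 1, - 1, - 0.91,  0,1, 5,6, 9]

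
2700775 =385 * 7015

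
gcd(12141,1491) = 213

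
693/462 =3/2 = 1.50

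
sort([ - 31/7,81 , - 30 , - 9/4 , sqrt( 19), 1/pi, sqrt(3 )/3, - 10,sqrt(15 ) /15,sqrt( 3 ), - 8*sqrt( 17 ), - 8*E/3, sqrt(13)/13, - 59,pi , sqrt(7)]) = [-59, - 8*sqrt(17 ),  -  30 , - 10 , - 8*E/3, - 31/7,-9/4, sqrt(15)/15 , sqrt(13)/13,1/pi,sqrt(3 )/3,  sqrt( 3),  sqrt(7 ),  pi,  sqrt(19 ), 81 ] 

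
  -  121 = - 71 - 50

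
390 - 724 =  -  334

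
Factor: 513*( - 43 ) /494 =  - 2^( - 1 )*3^3*  13^( - 1 )*43^1 = - 1161/26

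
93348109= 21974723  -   - 71373386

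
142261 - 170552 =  - 28291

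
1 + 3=4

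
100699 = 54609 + 46090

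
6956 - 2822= 4134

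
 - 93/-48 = 31/16 = 1.94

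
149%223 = 149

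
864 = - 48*( - 18 ) 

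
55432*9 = 498888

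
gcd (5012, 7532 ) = 28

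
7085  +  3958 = 11043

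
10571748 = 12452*849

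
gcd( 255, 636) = 3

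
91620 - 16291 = 75329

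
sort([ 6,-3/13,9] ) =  [- 3/13, 6, 9 ] 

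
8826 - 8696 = 130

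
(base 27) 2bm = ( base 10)1777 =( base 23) 386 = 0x6F1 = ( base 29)238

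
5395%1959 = 1477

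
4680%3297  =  1383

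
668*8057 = 5382076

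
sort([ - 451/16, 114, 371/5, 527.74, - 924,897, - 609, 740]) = [ - 924, - 609,  -  451/16, 371/5, 114,  527.74,740,  897]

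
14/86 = 7/43 = 0.16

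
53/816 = 53/816 = 0.06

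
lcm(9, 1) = 9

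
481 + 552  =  1033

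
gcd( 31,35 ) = 1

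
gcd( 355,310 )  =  5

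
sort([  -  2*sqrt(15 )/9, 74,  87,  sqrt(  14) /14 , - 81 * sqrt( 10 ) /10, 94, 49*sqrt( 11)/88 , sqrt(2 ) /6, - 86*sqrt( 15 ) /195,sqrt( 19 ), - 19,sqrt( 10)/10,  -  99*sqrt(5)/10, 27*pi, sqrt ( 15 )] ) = [  -  81*sqrt(10 ) /10, - 99 * sqrt( 5 ) /10, - 19, - 86 * sqrt(15 )/195,-2 * sqrt( 15 ) /9, sqrt( 2)/6, sqrt( 14) /14, sqrt(  10) /10, 49 * sqrt(11)/88,sqrt (15),sqrt(19), 74, 27 *pi, 87 , 94]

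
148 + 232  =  380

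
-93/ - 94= 93/94= 0.99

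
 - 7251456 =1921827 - 9173283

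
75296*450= 33883200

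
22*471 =10362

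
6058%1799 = 661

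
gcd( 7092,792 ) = 36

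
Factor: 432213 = 3^1  *144071^1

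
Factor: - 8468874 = - 2^1 * 3^4 *61^1*857^1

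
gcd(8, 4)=4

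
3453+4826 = 8279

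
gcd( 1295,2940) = 35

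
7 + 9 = 16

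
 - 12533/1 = -12533 = -12533.00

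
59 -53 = 6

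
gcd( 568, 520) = 8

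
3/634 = 3/634 = 0.00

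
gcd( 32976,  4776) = 24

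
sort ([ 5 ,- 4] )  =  [ - 4,  5]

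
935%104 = 103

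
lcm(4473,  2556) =17892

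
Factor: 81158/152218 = 217/407=7^1*11^(- 1 )*31^1*37^(-1) 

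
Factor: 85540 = 2^2 * 5^1*7^1*13^1*47^1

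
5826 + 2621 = 8447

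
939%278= 105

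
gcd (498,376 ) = 2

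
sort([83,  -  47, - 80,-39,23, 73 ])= [ - 80, -47,  -  39,23,  73, 83]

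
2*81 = 162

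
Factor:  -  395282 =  - 2^1*197641^1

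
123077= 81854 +41223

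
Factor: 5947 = 19^1*313^1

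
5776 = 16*361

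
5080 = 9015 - 3935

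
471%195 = 81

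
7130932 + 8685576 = 15816508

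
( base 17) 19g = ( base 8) 712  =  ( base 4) 13022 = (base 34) DG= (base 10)458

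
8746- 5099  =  3647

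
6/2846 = 3/1423 = 0.00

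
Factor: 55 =5^1* 11^1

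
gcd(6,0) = 6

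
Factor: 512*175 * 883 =2^9*5^2*7^1 *883^1  =  79116800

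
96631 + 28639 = 125270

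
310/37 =8 + 14/37 = 8.38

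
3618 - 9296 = - 5678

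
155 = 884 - 729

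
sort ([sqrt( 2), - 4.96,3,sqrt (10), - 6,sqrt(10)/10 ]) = [ - 6, - 4.96 , sqrt( 10)/10,sqrt(2),3,sqrt( 10) ]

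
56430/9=6270 = 6270.00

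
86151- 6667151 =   -  6581000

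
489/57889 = 489/57889 = 0.01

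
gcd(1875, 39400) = 25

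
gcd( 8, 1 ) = 1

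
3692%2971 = 721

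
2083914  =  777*2682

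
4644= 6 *774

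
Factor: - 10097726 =  -  2^1 * 41^1*123143^1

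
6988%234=202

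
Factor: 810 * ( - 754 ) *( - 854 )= 521571960 = 2^3 * 3^4*5^1*7^1 * 13^1*29^1*61^1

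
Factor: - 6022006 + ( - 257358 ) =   -  2^2*7^1 * 13^2*1327^1 = - 6279364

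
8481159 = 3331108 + 5150051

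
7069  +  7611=14680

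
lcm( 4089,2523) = 118581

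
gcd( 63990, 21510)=90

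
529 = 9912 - 9383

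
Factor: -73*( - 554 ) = 2^1 * 73^1*277^1 = 40442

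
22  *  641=14102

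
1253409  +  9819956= 11073365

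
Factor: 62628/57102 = 34/31 = 2^1*17^1*31^( - 1 ) 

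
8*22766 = 182128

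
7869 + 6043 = 13912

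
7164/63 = 796/7 = 113.71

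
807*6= 4842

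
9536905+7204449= 16741354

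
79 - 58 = 21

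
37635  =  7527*5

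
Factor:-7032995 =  - 5^1*61^1 *23059^1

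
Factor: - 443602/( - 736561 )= 2^1*7^( - 1 )*139^( - 1 )*293^1 = 586/973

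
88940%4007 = 786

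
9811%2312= 563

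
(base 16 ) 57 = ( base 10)87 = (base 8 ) 127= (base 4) 1113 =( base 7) 153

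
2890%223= 214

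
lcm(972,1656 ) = 44712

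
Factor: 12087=3^2*17^1*79^1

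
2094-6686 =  - 4592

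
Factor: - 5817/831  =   - 7^1 = - 7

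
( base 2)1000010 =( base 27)2c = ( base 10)66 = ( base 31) 24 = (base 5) 231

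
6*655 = 3930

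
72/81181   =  72/81181 = 0.00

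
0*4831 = 0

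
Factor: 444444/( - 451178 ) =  - 2^1*3^1*11^1*67^( - 1) = -66/67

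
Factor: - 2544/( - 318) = 8  =  2^3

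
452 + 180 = 632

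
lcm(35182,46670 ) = 2286830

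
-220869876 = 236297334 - 457167210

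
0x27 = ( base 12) 33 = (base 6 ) 103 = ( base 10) 39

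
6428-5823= 605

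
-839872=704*( -1193)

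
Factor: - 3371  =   - 3371^1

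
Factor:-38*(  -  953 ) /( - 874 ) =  - 23^( - 1 )*953^1 =- 953/23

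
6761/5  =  6761/5 = 1352.20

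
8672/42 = 206 + 10/21 = 206.48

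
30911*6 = 185466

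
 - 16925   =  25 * (- 677) 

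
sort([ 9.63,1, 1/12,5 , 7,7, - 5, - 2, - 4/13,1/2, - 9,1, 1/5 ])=[ - 9, - 5,  -  2, - 4/13 , 1/12, 1/5,  1/2, 1 , 1,5 , 7,7,9.63]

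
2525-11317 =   -  8792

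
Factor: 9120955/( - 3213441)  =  -3^(- 2)*5^1*7^(-1 )*11^(-1)*643^1*2837^1*4637^( - 1) 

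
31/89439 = 31/89439 = 0.00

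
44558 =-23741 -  - 68299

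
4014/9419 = 4014/9419= 0.43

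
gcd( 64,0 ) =64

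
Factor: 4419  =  3^2*491^1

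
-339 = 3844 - 4183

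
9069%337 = 307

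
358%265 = 93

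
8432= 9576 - 1144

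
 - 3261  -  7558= - 10819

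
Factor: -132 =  - 2^2*3^1*11^1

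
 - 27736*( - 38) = 1053968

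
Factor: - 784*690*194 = -2^6*3^1*5^1 * 7^2*23^1 * 97^1 = - 104946240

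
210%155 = 55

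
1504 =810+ 694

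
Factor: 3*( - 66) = - 198 = - 2^1*3^2*11^1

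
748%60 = 28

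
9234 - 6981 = 2253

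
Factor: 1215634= 2^1 * 7^1 * 31^1*2801^1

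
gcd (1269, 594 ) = 27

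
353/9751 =353/9751 = 0.04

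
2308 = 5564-3256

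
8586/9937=8586/9937 = 0.86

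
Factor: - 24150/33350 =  - 21/29  =  - 3^1  *7^1*29^ ( - 1)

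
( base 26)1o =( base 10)50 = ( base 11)46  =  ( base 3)1212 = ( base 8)62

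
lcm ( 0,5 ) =0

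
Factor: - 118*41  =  -2^1*41^1*59^1 = - 4838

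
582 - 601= - 19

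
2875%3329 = 2875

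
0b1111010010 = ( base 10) 978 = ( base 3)1100020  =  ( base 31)10h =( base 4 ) 33102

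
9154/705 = 9154/705 = 12.98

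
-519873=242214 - 762087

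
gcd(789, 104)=1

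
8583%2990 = 2603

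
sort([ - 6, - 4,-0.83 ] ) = [ - 6,  -  4, - 0.83]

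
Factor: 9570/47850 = 1/5 =5^( - 1)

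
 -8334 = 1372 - 9706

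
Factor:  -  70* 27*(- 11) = 2^1  *  3^3*5^1 * 7^1 * 11^1  =  20790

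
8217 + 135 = 8352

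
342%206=136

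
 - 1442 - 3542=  - 4984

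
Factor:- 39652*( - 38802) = 2^3 * 3^1 * 23^1*29^1 * 223^1*431^1 = 1538576904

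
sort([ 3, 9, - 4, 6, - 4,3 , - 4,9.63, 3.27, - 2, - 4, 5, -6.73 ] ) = [ - 6.73, - 4, - 4, - 4, - 4, - 2,  3, 3, 3.27,5 , 6, 9,  9.63] 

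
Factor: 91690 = 2^1*5^1*53^1*173^1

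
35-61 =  - 26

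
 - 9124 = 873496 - 882620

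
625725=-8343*( - 75 )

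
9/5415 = 3/1805 = 0.00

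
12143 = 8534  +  3609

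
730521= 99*7379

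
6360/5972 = 1590/1493 = 1.06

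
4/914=2/457=0.00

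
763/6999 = 763/6999 =0.11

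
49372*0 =0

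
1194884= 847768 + 347116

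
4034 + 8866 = 12900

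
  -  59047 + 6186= -52861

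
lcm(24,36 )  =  72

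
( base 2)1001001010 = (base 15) 291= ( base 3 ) 210201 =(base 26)ME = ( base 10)586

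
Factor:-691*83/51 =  - 3^( - 1)*17^( - 1 )*83^1*691^1  =  - 57353/51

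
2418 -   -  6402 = 8820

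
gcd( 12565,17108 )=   7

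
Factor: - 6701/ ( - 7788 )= 2^ ( - 2)*3^( -1)*11^ ( - 1 )*59^( - 1)*6701^1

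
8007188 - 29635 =7977553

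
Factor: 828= 2^2*3^2*23^1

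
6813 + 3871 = 10684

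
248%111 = 26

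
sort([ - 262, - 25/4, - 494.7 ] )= [-494.7,-262, - 25/4]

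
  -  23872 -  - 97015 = 73143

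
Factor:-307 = - 307^1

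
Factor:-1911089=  -17^1*79^1* 1423^1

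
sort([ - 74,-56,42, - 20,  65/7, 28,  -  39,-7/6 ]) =[ - 74, - 56 ,-39, - 20, - 7/6 , 65/7,  28, 42 ]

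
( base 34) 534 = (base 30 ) 6g6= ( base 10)5886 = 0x16FE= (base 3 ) 22002000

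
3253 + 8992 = 12245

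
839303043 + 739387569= 1578690612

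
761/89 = 761/89 = 8.55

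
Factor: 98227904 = 2^6 * 17^1 * 137^1 *659^1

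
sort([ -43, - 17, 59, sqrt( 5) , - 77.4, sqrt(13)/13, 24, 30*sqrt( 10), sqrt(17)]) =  [ - 77.4, - 43 , - 17, sqrt( 13) /13, sqrt(5 ), sqrt( 17),  24,59,30 * sqrt(10)]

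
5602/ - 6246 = -1 + 322/3123 =- 0.90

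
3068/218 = 14  +  8/109 = 14.07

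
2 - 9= - 7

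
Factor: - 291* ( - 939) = 273249 = 3^2*97^1 * 313^1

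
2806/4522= 1403/2261 =0.62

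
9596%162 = 38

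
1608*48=77184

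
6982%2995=992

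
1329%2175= 1329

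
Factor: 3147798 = 2^1*3^1*524633^1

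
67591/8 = 67591/8 = 8448.88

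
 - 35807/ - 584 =61 + 183/584 = 61.31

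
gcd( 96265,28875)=5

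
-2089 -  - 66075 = 63986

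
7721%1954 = 1859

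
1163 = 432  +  731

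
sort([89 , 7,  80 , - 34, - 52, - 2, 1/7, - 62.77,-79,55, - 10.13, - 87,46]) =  [ - 87, - 79, - 62.77,-52,-34,-10.13,-2, 1/7,7, 46  ,  55, 80, 89]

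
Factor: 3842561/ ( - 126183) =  - 3^(-1)*17^1*37^1*41^1*149^1*42061^( - 1 )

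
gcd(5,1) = 1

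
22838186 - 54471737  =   - 31633551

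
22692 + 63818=86510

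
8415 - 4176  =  4239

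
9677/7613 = 1+2064/7613  =  1.27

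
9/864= 1/96=   0.01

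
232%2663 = 232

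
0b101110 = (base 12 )3a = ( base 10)46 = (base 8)56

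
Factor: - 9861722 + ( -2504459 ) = -12366181^1 = -12366181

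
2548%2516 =32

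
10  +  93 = 103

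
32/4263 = 32/4263 = 0.01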